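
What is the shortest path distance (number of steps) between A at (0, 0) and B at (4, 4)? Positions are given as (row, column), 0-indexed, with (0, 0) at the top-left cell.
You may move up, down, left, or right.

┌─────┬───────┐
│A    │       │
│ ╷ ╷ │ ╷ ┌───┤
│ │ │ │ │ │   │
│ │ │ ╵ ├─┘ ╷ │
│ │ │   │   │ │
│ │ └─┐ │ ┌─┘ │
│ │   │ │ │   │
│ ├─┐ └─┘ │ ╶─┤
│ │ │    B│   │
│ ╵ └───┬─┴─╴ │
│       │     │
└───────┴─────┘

Finding path from (0, 0) to (4, 4):
Path: (0,0) → (0,1) → (1,1) → (2,1) → (3,1) → (3,2) → (4,2) → (4,3) → (4,4)
Distance: 8 steps

Solution:

┌─────┬───────┐
│A ↓  │       │
│ ╷ ╷ │ ╷ ┌───┤
│ │↓│ │ │ │   │
│ │ │ ╵ ├─┘ ╷ │
│ │↓│   │   │ │
│ │ └─┐ │ ┌─┘ │
│ │↳ ↓│ │ │   │
│ ├─┐ └─┘ │ ╶─┤
│ │ │↳ → B│   │
│ ╵ └───┬─┴─╴ │
│       │     │
└───────┴─────┘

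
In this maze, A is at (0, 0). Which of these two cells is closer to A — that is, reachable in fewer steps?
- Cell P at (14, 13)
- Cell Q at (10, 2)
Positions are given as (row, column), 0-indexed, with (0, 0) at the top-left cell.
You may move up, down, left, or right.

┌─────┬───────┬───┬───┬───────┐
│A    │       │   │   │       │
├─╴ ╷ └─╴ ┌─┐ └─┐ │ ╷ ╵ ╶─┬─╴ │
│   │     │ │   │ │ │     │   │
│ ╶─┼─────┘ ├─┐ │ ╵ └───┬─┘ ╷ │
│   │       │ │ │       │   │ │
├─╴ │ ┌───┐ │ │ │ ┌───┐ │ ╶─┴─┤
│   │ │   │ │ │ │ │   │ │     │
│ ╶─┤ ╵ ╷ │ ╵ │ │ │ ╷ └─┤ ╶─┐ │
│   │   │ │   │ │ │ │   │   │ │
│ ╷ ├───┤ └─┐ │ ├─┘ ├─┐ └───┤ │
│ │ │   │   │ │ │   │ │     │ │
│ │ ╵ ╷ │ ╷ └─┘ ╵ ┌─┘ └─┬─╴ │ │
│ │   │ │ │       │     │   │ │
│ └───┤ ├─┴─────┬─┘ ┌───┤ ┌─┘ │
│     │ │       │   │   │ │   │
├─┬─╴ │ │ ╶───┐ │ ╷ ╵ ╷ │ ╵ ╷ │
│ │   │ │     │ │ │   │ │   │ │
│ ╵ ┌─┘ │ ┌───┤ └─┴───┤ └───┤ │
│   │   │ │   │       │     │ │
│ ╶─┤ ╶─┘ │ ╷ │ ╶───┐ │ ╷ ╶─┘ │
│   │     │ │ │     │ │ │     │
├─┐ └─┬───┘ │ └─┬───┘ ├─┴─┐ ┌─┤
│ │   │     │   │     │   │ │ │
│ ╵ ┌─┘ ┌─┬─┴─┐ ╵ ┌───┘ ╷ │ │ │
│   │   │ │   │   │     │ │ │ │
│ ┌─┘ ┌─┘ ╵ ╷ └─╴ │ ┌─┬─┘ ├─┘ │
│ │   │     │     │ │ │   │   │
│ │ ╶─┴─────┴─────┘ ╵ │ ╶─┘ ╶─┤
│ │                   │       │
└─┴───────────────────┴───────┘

Shortest path A → P at (14, 13): 73 steps
Shortest path A → Q at (10, 2): 20 steps

Q is closer (20 steps vs 73 steps).

Path to P:

┌─────┬───────┬───┬───┬───────┐
│A ↓  │       │   │   │       │
├─╴ ╷ └─╴ ┌─┐ └─┐ │ ╷ ╵ ╶─┬─╴ │
│↓ ↲│     │ │   │ │ │     │   │
│ ╶─┼─────┘ ├─┐ │ ╵ └───┬─┘ ╷ │
│↳ ↓│       │ │ │       │   │ │
├─╴ │ ┌───┐ │ │ │ ┌───┐ │ ╶─┴─┤
│↓ ↲│ │   │ │ │ │ │   │ │     │
│ ╶─┤ ╵ ╷ │ ╵ │ │ │ ╷ └─┤ ╶─┐ │
│↳ ↓│   │ │   │ │ │ │   │   │ │
│ ╷ ├───┤ └─┐ │ ├─┘ ├─┐ └───┤ │
│ │↓│↱ ↓│   │ │ │   │ │     │ │
│ │ ╵ ╷ │ ╷ └─┘ ╵ ┌─┘ └─┬─╴ │ │
│ │↳ ↑│↓│ │       │     │   │ │
│ └───┤ ├─┴─────┬─┘ ┌───┤ ┌─┘ │
│     │↓│↱ → → ↓│   │   │ │   │
├─┬─╴ │ │ ╶───┐ │ ╷ ╵ ╷ │ ╵ ╷ │
│ │   │↓│↑    │↓│ │   │ │   │ │
│ ╵ ┌─┘ │ ┌───┤ └─┴───┤ └───┤ │
│   │↓ ↲│↑│↓ ↰│↳ → → ↓│     │ │
│ ╶─┤ ╶─┘ │ ╷ │ ╶───┐ │ ╷ ╶─┘ │
│   │↳ → ↑│↓│↑│     │↓│ │     │
├─┐ └─┬───┘ │ └─┬───┘ ├─┴─┐ ┌─┤
│ │   │↓ ← ↲│↑ ↰│↓ ← ↲│↱ ↓│ │ │
│ ╵ ┌─┘ ┌─┬─┴─┐ ╵ ┌───┘ ╷ │ │ │
│   │↓ ↲│ │   │↑ ↲│↱ → ↑│↓│ │ │
│ ┌─┘ ┌─┘ ╵ ╷ └─╴ │ ┌─┬─┘ ├─┘ │
│ │↓ ↲│     │     │↑│ │↓ ↲│   │
│ │ ╶─┴─────┴─────┘ ╵ │ ╶─┘ ╶─┤
│ │↳ → → → → → → → ↑  │↳ → P  │
└─┴───────────────────┴───────┘

Path to Q:

┌─────┬───────┬───┬───┬───────┐
│A ↓  │       │   │   │       │
├─╴ ╷ └─╴ ┌─┐ └─┐ │ ╷ ╵ ╶─┬─╴ │
│↓ ↲│     │ │   │ │ │     │   │
│ ╶─┼─────┘ ├─┐ │ ╵ └───┬─┘ ╷ │
│↳ ↓│       │ │ │       │   │ │
├─╴ │ ┌───┐ │ │ │ ┌───┐ │ ╶─┴─┤
│↓ ↲│ │   │ │ │ │ │   │ │     │
│ ╶─┤ ╵ ╷ │ ╵ │ │ │ ╷ └─┤ ╶─┐ │
│↳ ↓│   │ │   │ │ │ │   │   │ │
│ ╷ ├───┤ └─┐ │ ├─┘ ├─┐ └───┤ │
│ │↓│↱ ↓│   │ │ │   │ │     │ │
│ │ ╵ ╷ │ ╷ └─┘ ╵ ┌─┘ └─┬─╴ │ │
│ │↳ ↑│↓│ │       │     │   │ │
│ └───┤ ├─┴─────┬─┘ ┌───┤ ┌─┘ │
│     │↓│       │   │   │ │   │
├─┬─╴ │ │ ╶───┐ │ ╷ ╵ ╷ │ ╵ ╷ │
│ │   │↓│     │ │ │   │ │   │ │
│ ╵ ┌─┘ │ ┌───┤ └─┴───┤ └───┤ │
│   │↓ ↲│ │   │       │     │ │
│ ╶─┤ ╶─┘ │ ╷ │ ╶───┐ │ ╷ ╶─┘ │
│   │Q    │ │ │     │ │ │     │
├─┐ └─┬───┘ │ └─┬───┘ ├─┴─┐ ┌─┤
│ │   │     │   │     │   │ │ │
│ ╵ ┌─┘ ┌─┬─┴─┐ ╵ ┌───┘ ╷ │ │ │
│   │   │ │   │   │     │ │ │ │
│ ┌─┘ ┌─┘ ╵ ╷ └─╴ │ ┌─┬─┘ ├─┘ │
│ │   │     │     │ │ │   │   │
│ │ ╶─┴─────┴─────┘ ╵ │ ╶─┘ ╶─┤
│ │                   │       │
└─┴───────────────────┴───────┘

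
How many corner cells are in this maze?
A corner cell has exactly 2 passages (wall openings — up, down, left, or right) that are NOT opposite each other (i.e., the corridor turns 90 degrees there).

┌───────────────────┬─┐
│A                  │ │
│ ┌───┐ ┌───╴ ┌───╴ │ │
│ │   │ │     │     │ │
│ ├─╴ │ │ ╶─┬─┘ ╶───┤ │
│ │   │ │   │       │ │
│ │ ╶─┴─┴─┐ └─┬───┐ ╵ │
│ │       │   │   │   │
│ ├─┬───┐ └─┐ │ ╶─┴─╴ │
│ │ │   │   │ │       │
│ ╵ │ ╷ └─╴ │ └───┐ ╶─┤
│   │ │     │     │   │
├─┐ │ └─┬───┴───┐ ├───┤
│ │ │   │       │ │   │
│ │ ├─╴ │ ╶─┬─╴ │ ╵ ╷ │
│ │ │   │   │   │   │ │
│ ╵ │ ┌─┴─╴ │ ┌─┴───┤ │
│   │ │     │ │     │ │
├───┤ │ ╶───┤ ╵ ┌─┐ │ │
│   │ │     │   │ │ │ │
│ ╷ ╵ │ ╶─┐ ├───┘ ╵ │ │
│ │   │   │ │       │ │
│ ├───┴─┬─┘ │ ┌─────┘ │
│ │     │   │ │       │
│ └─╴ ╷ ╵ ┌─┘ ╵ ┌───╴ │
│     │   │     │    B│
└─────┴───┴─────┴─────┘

Counting corner cells (2 non-opposite passages):
Total corners: 70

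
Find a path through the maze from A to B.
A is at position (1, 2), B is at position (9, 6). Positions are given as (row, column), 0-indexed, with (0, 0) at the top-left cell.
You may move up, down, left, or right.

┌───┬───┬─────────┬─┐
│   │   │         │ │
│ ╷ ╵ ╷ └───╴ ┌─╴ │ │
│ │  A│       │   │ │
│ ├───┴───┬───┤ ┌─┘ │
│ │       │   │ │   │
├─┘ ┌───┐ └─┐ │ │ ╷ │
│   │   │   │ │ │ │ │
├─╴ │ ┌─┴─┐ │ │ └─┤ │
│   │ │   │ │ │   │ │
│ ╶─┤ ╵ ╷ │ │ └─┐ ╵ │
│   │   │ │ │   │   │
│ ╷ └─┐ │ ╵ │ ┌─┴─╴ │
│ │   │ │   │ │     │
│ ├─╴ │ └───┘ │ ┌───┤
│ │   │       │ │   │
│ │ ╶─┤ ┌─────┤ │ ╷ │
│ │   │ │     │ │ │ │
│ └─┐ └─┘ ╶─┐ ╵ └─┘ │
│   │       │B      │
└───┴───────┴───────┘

Finding the shortest path from (1, 2) to (9, 6):
Path length: 24 steps
Directions: up → right → down → right → right → right → up → right → right → down → left → down → down → down → right → down → right → down → left → left → down → down → down → left

Solution:

┌───┬───┬─────────┬─┐
│   │↱ ↓│    ↱ → ↓│ │
│ ╷ ╵ ╷ └───╴ ┌─╴ │ │
│ │  A│↳ → → ↑│↓ ↲│ │
│ ├───┴───┬───┤ ┌─┘ │
│ │       │   │↓│   │
├─┘ ┌───┐ └─┐ │ │ ╷ │
│   │   │   │ │↓│ │ │
├─╴ │ ┌─┴─┐ │ │ └─┤ │
│   │ │   │ │ │↳ ↓│ │
│ ╶─┤ ╵ ╷ │ │ └─┐ ╵ │
│   │   │ │ │   │↳ ↓│
│ ╷ └─┐ │ ╵ │ ┌─┴─╴ │
│ │   │ │   │ │↓ ← ↲│
│ ├─╴ │ └───┘ │ ┌───┤
│ │   │       │↓│   │
│ │ ╶─┤ ┌─────┤ │ ╷ │
│ │   │ │     │↓│ │ │
│ └─┐ └─┘ ╶─┐ ╵ └─┘ │
│   │       │B ↲    │
└───┴───────┴───────┘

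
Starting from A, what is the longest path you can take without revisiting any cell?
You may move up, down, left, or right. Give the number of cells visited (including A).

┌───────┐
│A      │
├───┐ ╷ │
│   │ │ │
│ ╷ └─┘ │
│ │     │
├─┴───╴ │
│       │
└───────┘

Finding longest simple path using DFS:
Start: (0, 0)
Longest path visits 11 cells
Path: A → right → right → right → down → down → left → left → up → left → down

Solution:

┌───────┐
│A → → ↓│
├───┐ ╷ │
│↓ ↰│ │↓│
│ ╷ └─┘ │
│B│↑ ← ↲│
├─┴───╴ │
│       │
└───────┘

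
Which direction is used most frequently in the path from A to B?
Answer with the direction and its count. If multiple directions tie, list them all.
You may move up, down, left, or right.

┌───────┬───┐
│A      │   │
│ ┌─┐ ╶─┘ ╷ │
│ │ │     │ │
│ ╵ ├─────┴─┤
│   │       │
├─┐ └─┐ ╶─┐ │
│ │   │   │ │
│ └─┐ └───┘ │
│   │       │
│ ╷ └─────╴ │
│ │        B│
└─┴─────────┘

Directions: down, down, right, down, right, down, right, right, right, down
Counts: {'down': 5, 'right': 5}
Most common: down and right (tied at 5 times each)

Solution:

┌───────┬───┐
│A      │   │
│ ┌─┐ ╶─┘ ╷ │
│↓│ │     │ │
│ ╵ ├─────┴─┤
│↳ ↓│       │
├─┐ └─┐ ╶─┐ │
│ │↳ ↓│   │ │
│ └─┐ └───┘ │
│   │↳ → → ↓│
│ ╷ └─────╴ │
│ │        B│
└─┴─────────┘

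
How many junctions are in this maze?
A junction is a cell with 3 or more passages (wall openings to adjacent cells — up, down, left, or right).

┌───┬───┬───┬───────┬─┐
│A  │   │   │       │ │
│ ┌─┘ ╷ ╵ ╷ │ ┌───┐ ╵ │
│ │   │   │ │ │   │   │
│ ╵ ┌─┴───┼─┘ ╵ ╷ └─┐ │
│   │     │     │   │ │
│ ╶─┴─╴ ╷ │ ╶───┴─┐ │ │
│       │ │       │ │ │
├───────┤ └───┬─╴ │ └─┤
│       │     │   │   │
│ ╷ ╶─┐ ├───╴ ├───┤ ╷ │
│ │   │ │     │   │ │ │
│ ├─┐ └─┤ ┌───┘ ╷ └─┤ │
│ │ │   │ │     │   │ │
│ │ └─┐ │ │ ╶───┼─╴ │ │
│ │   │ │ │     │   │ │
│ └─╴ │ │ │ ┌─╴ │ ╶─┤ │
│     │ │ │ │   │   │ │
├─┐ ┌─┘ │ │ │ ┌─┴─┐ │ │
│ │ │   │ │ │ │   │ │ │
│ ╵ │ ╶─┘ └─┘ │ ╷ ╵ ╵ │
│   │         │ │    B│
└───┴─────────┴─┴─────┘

Checking each cell for number of passages:

Junctions found (3+ passages):
  (1, 10): 3 passages
  (2, 0): 3 passages
  (2, 3): 3 passages
  (2, 6): 3 passages
  (4, 1): 3 passages
  (4, 9): 3 passages
  (7, 5): 3 passages
  (8, 1): 3 passages
  (10, 4): 3 passages
  (10, 9): 3 passages
Total junctions: 10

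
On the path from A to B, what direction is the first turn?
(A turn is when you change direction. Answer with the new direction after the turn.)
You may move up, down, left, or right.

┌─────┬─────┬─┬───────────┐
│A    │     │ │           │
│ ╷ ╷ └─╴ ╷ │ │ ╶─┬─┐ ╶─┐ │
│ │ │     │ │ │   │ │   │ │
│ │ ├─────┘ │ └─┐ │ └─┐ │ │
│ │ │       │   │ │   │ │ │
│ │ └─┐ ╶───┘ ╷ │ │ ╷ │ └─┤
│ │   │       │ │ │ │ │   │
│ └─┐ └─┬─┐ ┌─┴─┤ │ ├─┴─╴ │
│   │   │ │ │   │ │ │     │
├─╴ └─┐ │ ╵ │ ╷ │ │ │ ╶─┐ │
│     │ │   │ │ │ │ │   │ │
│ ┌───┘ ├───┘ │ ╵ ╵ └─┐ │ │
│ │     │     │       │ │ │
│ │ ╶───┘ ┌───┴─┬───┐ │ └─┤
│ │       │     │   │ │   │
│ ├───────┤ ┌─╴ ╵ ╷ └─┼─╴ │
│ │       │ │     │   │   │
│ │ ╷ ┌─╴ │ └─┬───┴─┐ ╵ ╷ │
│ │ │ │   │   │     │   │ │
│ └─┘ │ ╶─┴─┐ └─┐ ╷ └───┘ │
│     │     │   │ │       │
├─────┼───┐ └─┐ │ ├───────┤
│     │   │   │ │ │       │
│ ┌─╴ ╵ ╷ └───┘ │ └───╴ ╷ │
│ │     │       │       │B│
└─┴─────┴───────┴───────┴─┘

Directions: right, down, down, down, right, down, right, down, down, left, left, down, right, right, right, up, right, right, up, up, right, down, down, right, up, up, up, up, up, left, up, right, right, right, down, right, down, down, right, down, left, left, down, right, down, down, right, down, down, down, left, left, left, up, left, down, down, down, right, right, right, up, right, down
First turn direction: down

Solution:

┌─────┬─────┬─┬───────────┐
│A ↓  │     │ │↱ → → ↓    │
│ ╷ ╷ └─╴ ╷ │ │ ╶─┬─┐ ╶─┐ │
│ │↓│     │ │ │↑ ↰│ │↳ ↓│ │
│ │ ├─────┘ │ └─┐ │ └─┐ │ │
│ │↓│       │   │↑│   │↓│ │
│ │ └─┐ ╶───┘ ╷ │ │ ╷ │ └─┤
│ │↳ ↓│       │ │↑│ │ │↳ ↓│
│ └─┐ └─┬─┐ ┌─┴─┤ │ ├─┴─╴ │
│   │↳ ↓│ │ │↱ ↓│↑│ │↓ ← ↲│
├─╴ └─┐ │ ╵ │ ╷ │ │ │ ╶─┐ │
│     │↓│   │↑│↓│↑│ │↳ ↓│ │
│ ┌───┘ ├───┘ │ ╵ ╵ └─┐ │ │
│ │↓ ← ↲│↱ → ↑│↳ ↑    │↓│ │
│ │ ╶───┘ ┌───┴─┬───┐ │ └─┤
│ │↳ → → ↑│     │   │ │↳ ↓│
│ ├───────┤ ┌─╴ ╵ ╷ └─┼─╴ │
│ │       │ │     │   │  ↓│
│ │ ╷ ┌─╴ │ └─┬───┴─┐ ╵ ╷ │
│ │ │ │   │   │  ↓ ↰│   │↓│
│ └─┘ │ ╶─┴─┐ └─┐ ╷ └───┘ │
│     │     │   │↓│↑ ← ← ↲│
├─────┼───┐ └─┐ │ ├───────┤
│     │   │   │ │↓│    ↱ ↓│
│ ┌─╴ ╵ ╷ └───┘ │ └───╴ ╷ │
│ │     │       │↳ → → ↑│B│
└─┴─────┴───────┴───────┴─┘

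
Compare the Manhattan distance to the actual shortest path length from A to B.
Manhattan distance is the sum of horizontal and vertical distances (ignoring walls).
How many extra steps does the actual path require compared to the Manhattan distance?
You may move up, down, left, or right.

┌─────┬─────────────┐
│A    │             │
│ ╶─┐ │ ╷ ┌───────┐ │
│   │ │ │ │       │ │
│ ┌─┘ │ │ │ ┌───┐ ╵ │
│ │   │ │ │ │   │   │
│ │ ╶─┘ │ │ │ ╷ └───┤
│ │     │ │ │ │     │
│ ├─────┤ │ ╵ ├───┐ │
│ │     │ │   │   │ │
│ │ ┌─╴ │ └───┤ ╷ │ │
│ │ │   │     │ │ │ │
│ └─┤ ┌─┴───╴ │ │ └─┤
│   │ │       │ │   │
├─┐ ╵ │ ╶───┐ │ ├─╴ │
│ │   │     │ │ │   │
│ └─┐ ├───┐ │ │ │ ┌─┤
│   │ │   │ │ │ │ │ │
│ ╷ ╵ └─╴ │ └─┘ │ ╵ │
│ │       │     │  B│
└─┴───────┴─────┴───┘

Manhattan distance: |9 - 0| + |9 - 0| = 18
Actual path length: 44
Extra steps: 44 - 18 = 26

Solution:

┌─────┬─────────────┐
│A → ↓│↱ ↓          │
│ ╶─┐ │ ╷ ┌───────┐ │
│   │↓│↑│↓│       │ │
│ ┌─┘ │ │ │ ┌───┐ ╵ │
│ │↓ ↲│↑│↓│ │   │   │
│ │ ╶─┘ │ │ │ ╷ └───┤
│ │↳ → ↑│↓│ │ │     │
│ ├─────┤ │ ╵ ├───┐ │
│ │     │↓│   │↱ ↓│ │
│ │ ┌─╴ │ └───┤ ╷ │ │
│ │ │   │↳ → ↓│↑│↓│ │
│ └─┤ ┌─┴───╴ │ │ └─┤
│   │ │↓ ← ← ↲│↑│↳ ↓│
├─┐ ╵ │ ╶───┐ │ ├─╴ │
│ │   │↳ → ↓│ │↑│↓ ↲│
│ └─┐ ├───┐ │ │ │ ┌─┤
│   │ │   │↓│ │↑│↓│ │
│ ╷ ╵ └─╴ │ └─┘ │ ╵ │
│ │       │↳ → ↑│↳ B│
└─┴───────┴─────┴───┘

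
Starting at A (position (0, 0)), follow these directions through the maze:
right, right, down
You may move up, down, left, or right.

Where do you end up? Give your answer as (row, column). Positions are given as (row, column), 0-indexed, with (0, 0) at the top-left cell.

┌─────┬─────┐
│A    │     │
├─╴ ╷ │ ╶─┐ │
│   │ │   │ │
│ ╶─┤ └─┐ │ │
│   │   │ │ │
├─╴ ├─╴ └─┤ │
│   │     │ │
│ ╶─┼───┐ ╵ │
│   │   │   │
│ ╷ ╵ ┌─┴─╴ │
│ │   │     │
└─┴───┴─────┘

Following directions step by step:
Start: (0, 0)
  right: (0, 0) → (0, 1)
  right: (0, 1) → (0, 2)
  down: (0, 2) → (1, 2)
Final position: (1, 2)

Path taken:

┌─────┬─────┐
│A → ↓│     │
├─╴ ╷ │ ╶─┐ │
│   │B│   │ │
│ ╶─┤ └─┐ │ │
│   │   │ │ │
├─╴ ├─╴ └─┤ │
│   │     │ │
│ ╶─┼───┐ ╵ │
│   │   │   │
│ ╷ ╵ ┌─┴─╴ │
│ │   │     │
└─┴───┴─────┘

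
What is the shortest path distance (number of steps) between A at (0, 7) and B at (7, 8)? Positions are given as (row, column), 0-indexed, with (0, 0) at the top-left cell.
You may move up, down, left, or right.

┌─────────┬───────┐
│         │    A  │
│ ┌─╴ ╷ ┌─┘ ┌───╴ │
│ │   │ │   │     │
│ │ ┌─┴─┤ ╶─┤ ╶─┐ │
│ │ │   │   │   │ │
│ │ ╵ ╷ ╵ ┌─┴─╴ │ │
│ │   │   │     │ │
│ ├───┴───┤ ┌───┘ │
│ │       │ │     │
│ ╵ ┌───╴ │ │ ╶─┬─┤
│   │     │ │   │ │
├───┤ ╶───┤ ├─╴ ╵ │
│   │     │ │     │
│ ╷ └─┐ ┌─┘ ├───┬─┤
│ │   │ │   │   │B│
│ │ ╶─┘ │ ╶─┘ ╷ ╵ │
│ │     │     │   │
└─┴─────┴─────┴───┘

Finding path from (0, 7) to (7, 8):
Path: (0,7) → (0,8) → (1,8) → (1,7) → (1,6) → (2,6) → (2,7) → (3,7) → (3,6) → (3,5) → (4,5) → (5,5) → (6,5) → (7,5) → (7,4) → (8,4) → (8,5) → (8,6) → (7,6) → (7,7) → (8,7) → (8,8) → (7,8)
Distance: 22 steps

Solution:

┌─────────┬───────┐
│         │    A ↓│
│ ┌─╴ ╷ ┌─┘ ┌───╴ │
│ │   │ │   │↓ ← ↲│
│ │ ┌─┴─┤ ╶─┤ ╶─┐ │
│ │ │   │   │↳ ↓│ │
│ │ ╵ ╷ ╵ ┌─┴─╴ │ │
│ │   │   │↓ ← ↲│ │
│ ├───┴───┤ ┌───┘ │
│ │       │↓│     │
│ ╵ ┌───╴ │ │ ╶─┬─┤
│   │     │↓│   │ │
├───┤ ╶───┤ ├─╴ ╵ │
│   │     │↓│     │
│ ╷ └─┐ ┌─┘ ├───┬─┤
│ │   │ │↓ ↲│↱ ↓│B│
│ │ ╶─┘ │ ╶─┘ ╷ ╵ │
│ │     │↳ → ↑│↳ ↑│
└─┴─────┴─────┴───┘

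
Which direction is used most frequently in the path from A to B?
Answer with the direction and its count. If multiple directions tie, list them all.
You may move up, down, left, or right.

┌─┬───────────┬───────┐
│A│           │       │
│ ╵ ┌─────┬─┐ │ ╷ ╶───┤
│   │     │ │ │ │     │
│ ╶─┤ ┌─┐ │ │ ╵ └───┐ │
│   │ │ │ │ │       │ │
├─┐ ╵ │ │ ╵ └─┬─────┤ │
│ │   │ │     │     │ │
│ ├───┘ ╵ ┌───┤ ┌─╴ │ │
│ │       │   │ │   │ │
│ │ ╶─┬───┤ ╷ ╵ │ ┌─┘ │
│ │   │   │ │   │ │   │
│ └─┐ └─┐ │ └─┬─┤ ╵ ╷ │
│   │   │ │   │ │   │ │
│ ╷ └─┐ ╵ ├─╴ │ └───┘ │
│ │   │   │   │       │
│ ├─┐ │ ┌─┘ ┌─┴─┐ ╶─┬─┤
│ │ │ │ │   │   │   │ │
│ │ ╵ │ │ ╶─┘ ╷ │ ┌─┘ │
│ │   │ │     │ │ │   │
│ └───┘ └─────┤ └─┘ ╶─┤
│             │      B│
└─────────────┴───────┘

Directions: down, right, up, right, right, right, right, right, down, down, right, up, up, right, down, right, right, down, down, down, down, left, down, left, up, up, right, up, left, left, down, down, left, up, left, down, down, right, down, left, down, left, down, right, right, up, right, down, down, right, right, right
Counts: {'down': 18, 'right': 18, 'up': 8, 'left': 8}
Most common: down and right (tied at 18 times each)

Solution:

┌─┬───────────┬───────┐
│A│↱ → → → → ↓│↱ ↓    │
│ ╵ ┌─────┬─┐ │ ╷ ╶───┤
│↳ ↑│     │ │↓│↑│↳ → ↓│
│ ╶─┤ ┌─┐ │ │ ╵ └───┐ │
│   │ │ │ │ │↳ ↑    │↓│
├─┐ ╵ │ │ ╵ └─┬─────┤ │
│ │   │ │     │↓ ← ↰│↓│
│ ├───┘ ╵ ┌───┤ ┌─╴ │ │
│ │       │↓ ↰│↓│↱ ↑│↓│
│ │ ╶─┬───┤ ╷ ╵ │ ┌─┘ │
│ │   │   │↓│↑ ↲│↑│↓ ↲│
│ └─┐ └─┐ │ └─┬─┤ ╵ ╷ │
│   │   │ │↳ ↓│ │↑ ↲│ │
│ ╷ └─┐ ╵ ├─╴ │ └───┘ │
│ │   │   │↓ ↲│       │
│ ├─┐ │ ┌─┘ ┌─┴─┐ ╶─┬─┤
│ │ │ │ │↓ ↲│↱ ↓│   │ │
│ │ ╵ │ │ ╶─┘ ╷ │ ┌─┘ │
│ │   │ │↳ → ↑│↓│ │   │
│ └───┘ └─────┤ └─┘ ╶─┤
│             │↳ → → B│
└─────────────┴───────┘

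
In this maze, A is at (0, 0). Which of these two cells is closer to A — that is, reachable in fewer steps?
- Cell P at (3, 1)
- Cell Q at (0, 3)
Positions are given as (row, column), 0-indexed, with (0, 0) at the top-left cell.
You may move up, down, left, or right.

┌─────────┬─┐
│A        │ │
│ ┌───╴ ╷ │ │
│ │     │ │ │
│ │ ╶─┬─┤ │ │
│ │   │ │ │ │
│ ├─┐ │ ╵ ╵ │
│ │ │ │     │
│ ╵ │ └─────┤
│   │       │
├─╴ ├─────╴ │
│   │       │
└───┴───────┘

Shortest path A → P at (3, 1): 6 steps
Shortest path A → Q at (0, 3): 3 steps

Q is closer (3 steps vs 6 steps).

Path to P:

┌─────────┬─┐
│A        │ │
│ ┌───╴ ╷ │ │
│↓│     │ │ │
│ │ ╶─┬─┤ │ │
│↓│   │ │ │ │
│ ├─┐ │ ╵ ╵ │
│↓│P│ │     │
│ ╵ │ └─────┤
│↳ ↑│       │
├─╴ ├─────╴ │
│   │       │
└───┴───────┘

Path to Q:

┌─────────┬─┐
│A → → Q  │ │
│ ┌───╴ ╷ │ │
│ │     │ │ │
│ │ ╶─┬─┤ │ │
│ │   │ │ │ │
│ ├─┐ │ ╵ ╵ │
│ │ │ │     │
│ ╵ │ └─────┤
│   │       │
├─╴ ├─────╴ │
│   │       │
└───┴───────┘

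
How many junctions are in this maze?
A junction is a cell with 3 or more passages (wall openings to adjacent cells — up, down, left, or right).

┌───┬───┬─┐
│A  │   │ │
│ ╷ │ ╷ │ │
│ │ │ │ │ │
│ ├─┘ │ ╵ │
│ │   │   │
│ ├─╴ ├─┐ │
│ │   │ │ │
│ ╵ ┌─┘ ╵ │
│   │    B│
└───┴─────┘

Checking each cell for number of passages:

Junctions found (3+ passages):
  (2, 2): 3 passages
  (2, 4): 3 passages
  (4, 3): 3 passages
Total junctions: 3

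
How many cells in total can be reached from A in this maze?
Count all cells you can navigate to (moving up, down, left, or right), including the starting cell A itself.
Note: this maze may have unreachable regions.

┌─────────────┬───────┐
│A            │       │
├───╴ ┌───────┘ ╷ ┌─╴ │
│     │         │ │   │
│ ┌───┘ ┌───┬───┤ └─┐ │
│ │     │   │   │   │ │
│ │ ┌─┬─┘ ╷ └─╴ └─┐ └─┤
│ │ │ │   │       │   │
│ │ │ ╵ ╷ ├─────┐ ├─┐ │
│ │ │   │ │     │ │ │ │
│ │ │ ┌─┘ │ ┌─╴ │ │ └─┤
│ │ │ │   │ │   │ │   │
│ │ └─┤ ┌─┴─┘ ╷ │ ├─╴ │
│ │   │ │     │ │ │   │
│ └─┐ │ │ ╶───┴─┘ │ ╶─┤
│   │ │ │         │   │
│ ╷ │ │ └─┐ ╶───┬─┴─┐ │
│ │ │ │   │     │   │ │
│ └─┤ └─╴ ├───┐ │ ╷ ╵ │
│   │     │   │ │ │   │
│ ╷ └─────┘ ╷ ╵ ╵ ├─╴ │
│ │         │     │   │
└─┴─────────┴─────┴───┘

Using BFS/flood-fill to find all reachable cells from A:
Maze size: 11 × 11 = 121 total cells
All cells are reachable — the maze is fully connected.
Reachable cells: 121

Reachable region (· marks reachable cells):

┌─────────────┬───────┐
│A · · · · · ·│· · · ·│
├───╴ ┌───────┘ ╷ ┌─╴ │
│· · ·│· · · · ·│·│· ·│
│ ┌───┘ ┌───┬───┤ └─┐ │
│·│· · ·│· ·│· ·│· ·│·│
│ │ ┌─┬─┘ ╷ └─╴ └─┐ └─┤
│·│·│·│· ·│· · · ·│· ·│
│ │ │ ╵ ╷ ├─────┐ ├─┐ │
│·│·│· ·│·│· · ·│·│·│·│
│ │ │ ┌─┘ │ ┌─╴ │ │ └─┤
│·│·│·│· ·│·│· ·│·│· ·│
│ │ └─┤ ┌─┴─┘ ╷ │ ├─╴ │
│·│· ·│·│· · ·│·│·│· ·│
│ └─┐ │ │ ╶───┴─┘ │ ╶─┤
│· ·│·│·│· · · · ·│· ·│
│ ╷ │ │ └─┐ ╶───┬─┴─┐ │
│·│·│·│· ·│· · ·│· ·│·│
│ └─┤ └─╴ ├───┐ │ ╷ ╵ │
│· ·│· · ·│· ·│·│·│· ·│
│ ╷ └─────┘ ╷ ╵ ╵ ├─╴ │
│·│· · · · ·│· · ·│· ·│
└─┴─────────┴─────┴───┘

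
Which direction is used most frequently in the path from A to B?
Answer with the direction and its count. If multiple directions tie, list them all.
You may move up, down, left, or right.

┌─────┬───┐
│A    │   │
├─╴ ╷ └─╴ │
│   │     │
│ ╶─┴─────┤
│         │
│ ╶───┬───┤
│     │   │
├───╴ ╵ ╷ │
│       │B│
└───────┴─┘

Directions: right, down, left, down, down, right, right, down, right, up, right, down
Counts: {'right': 5, 'down': 5, 'left': 1, 'up': 1}
Most common: down and right (tied at 5 times each)

Solution:

┌─────┬───┐
│A ↓  │   │
├─╴ ╷ └─╴ │
│↓ ↲│     │
│ ╶─┴─────┤
│↓        │
│ ╶───┬───┤
│↳ → ↓│↱ ↓│
├───╴ ╵ ╷ │
│    ↳ ↑│B│
└───────┴─┘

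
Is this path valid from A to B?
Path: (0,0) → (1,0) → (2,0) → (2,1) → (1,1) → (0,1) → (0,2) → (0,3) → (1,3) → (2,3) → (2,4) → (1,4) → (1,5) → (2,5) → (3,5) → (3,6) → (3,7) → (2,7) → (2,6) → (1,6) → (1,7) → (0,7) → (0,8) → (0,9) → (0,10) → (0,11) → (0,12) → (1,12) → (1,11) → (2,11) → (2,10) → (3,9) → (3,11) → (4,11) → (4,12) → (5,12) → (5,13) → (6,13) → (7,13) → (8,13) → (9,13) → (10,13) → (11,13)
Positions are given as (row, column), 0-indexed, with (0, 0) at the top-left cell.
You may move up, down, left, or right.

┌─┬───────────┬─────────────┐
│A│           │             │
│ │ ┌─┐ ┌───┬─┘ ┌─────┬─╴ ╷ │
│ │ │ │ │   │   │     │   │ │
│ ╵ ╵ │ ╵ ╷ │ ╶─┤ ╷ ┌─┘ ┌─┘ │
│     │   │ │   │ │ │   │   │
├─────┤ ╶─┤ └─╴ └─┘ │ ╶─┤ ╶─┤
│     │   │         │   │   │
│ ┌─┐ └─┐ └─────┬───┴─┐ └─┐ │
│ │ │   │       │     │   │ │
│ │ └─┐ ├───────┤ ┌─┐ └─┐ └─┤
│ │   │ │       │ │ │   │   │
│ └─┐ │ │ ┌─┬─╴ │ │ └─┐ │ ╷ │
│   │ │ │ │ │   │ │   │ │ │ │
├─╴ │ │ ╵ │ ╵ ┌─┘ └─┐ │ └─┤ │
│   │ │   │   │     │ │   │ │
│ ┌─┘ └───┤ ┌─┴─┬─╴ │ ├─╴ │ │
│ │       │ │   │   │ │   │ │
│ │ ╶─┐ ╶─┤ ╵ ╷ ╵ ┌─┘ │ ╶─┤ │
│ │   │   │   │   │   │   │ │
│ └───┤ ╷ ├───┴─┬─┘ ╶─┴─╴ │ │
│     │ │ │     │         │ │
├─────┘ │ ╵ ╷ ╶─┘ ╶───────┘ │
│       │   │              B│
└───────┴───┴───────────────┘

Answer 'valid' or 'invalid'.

Checking path validity:
Result: Invalid move at step 31: cannot move from (2, 10) to (3, 9).

invalid

Correct solution:

┌─┬───────────┬─────────────┐
│A│↱ → ↓      │↱ → → → → ↓  │
│ │ ┌─┐ ┌───┬─┘ ┌─────┬─╴ ╷ │
│↓│↑│ │↓│↱ ↓│↱ ↑│     │↓ ↲│ │
│ ╵ ╵ │ ╵ ╷ │ ╶─┤ ╷ ┌─┘ ┌─┘ │
│↳ ↑  │↳ ↑│↓│↑ ↰│ │ │↓ ↲│   │
├─────┤ ╶─┤ └─╴ └─┘ │ ╶─┤ ╶─┤
│     │   │↳ → ↑    │↳ ↓│   │
│ ┌─┐ └─┐ └─────┬───┴─┐ └─┐ │
│ │ │   │       │     │↳ ↓│ │
│ │ └─┐ ├───────┤ ┌─┐ └─┐ └─┤
│ │   │ │       │ │ │   │↳ ↓│
│ └─┐ │ │ ┌─┬─╴ │ │ └─┐ │ ╷ │
│   │ │ │ │ │   │ │   │ │ │↓│
├─╴ │ │ ╵ │ ╵ ┌─┘ └─┐ │ └─┤ │
│   │ │   │   │     │ │   │↓│
│ ┌─┘ └───┤ ┌─┴─┬─╴ │ ├─╴ │ │
│ │       │ │   │   │ │   │↓│
│ │ ╶─┐ ╶─┤ ╵ ╷ ╵ ┌─┘ │ ╶─┤ │
│ │   │   │   │   │   │   │↓│
│ └───┤ ╷ ├───┴─┬─┘ ╶─┴─╴ │ │
│     │ │ │     │         │↓│
├─────┘ │ ╵ ╷ ╶─┘ ╶───────┘ │
│       │   │              B│
└───────┴───┴───────────────┘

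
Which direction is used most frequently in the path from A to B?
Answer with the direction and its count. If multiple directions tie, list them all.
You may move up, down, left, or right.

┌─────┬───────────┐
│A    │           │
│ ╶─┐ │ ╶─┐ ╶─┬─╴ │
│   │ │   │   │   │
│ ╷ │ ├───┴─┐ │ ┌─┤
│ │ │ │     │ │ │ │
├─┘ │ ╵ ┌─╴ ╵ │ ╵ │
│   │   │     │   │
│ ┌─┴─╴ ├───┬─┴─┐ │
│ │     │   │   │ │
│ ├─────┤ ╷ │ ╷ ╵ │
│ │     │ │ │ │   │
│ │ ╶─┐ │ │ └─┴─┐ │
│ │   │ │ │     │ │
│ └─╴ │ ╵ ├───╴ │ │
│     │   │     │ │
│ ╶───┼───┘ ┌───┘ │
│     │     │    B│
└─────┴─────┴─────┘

Directions: right, right, down, down, down, right, up, right, right, down, right, up, up, left, up, right, right, right, down, left, down, down, right, down, down, down, down, down
Counts: {'right': 10, 'down': 12, 'up': 4, 'left': 2}
Most common: down (12 times)

Solution:

┌─────┬───────────┐
│A → ↓│    ↱ → → ↓│
│ ╶─┐ │ ╶─┐ ╶─┬─╴ │
│   │↓│   │↑ ↰│↓ ↲│
│ ╷ │ ├───┴─┐ │ ┌─┤
│ │ │↓│↱ → ↓│↑│↓│ │
├─┘ │ ╵ ┌─╴ ╵ │ ╵ │
│   │↳ ↑│  ↳ ↑│↳ ↓│
│ ┌─┴─╴ ├───┬─┴─┐ │
│ │     │   │   │↓│
│ ├─────┤ ╷ │ ╷ ╵ │
│ │     │ │ │ │  ↓│
│ │ ╶─┐ │ │ └─┴─┐ │
│ │   │ │ │     │↓│
│ └─╴ │ ╵ ├───╴ │ │
│     │   │     │↓│
│ ╶───┼───┘ ┌───┘ │
│     │     │    B│
└─────┴─────┴─────┘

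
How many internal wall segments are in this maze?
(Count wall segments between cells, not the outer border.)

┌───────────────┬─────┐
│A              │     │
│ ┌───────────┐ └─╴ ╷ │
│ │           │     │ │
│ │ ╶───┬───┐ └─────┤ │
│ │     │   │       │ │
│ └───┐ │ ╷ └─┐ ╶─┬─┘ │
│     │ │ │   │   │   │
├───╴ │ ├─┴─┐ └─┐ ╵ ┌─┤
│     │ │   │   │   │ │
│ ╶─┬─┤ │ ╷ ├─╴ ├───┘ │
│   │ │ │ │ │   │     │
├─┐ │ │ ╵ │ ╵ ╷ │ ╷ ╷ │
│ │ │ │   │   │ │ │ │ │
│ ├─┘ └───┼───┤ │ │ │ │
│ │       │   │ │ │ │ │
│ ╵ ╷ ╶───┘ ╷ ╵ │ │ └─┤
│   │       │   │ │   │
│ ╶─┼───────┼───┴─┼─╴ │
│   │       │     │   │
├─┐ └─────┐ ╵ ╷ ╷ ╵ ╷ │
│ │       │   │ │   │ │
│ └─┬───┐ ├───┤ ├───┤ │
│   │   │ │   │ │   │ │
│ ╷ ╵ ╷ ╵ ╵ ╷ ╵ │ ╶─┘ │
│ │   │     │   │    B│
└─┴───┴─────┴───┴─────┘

Counting internal wall segments:
Total internal walls: 120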